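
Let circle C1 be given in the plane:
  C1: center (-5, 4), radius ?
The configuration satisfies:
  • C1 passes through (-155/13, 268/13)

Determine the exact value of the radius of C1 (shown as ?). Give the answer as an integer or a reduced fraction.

18

1. [C1∋P]  r_C1² − 324 = 0  ⇒  r_C1 = 18 (r>0 drops 1)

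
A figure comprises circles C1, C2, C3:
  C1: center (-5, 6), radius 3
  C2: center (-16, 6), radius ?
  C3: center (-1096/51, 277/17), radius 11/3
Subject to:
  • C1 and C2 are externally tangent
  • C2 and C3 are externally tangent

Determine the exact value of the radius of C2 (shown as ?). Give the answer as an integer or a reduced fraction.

1. [ext C1·C2]  r_C2² + 6r_C2 − 112 = 0  ⇒  r_C2 = 8 (r>0 drops 1)
2. [ext C2·C3]  r_C2² + (22/3)r_C2 − 368/3 = 0  ⇒  r_C2 = 8 (r>0 drops 1)

8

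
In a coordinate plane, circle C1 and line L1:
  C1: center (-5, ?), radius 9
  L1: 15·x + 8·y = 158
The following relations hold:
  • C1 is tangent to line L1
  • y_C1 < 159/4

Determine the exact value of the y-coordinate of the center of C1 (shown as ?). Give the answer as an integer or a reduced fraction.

10

1. [C1‖L1]  y_C1² − (233/4)y_C1 + 965/2 = 0  ⇒  y_C1 = 10 or 193/4
2. given y_C1 < 159/4: keep 10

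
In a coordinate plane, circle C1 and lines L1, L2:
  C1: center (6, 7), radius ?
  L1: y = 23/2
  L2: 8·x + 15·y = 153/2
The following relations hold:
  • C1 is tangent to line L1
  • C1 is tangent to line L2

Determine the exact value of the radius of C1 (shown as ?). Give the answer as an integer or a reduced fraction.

9/2

1. [C1‖L1]  r_C1² − 81/4 = 0  ⇒  r_C1 = 9/2 (r>0 drops 1)
2. [C1‖L2]  r_C1² − 81/4 = 0  ⇒  r_C1 = 9/2 (r>0 drops 1)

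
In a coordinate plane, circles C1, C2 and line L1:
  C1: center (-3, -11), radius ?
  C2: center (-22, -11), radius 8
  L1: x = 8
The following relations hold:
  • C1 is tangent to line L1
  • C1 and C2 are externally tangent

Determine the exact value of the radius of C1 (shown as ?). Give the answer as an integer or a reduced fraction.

11

1. [C1‖L1]  r_C1² − 121 = 0  ⇒  r_C1 = 11 (r>0 drops 1)
2. [ext C1·C2]  r_C1² + 16r_C1 − 297 = 0  ⇒  r_C1 = 11 (r>0 drops 1)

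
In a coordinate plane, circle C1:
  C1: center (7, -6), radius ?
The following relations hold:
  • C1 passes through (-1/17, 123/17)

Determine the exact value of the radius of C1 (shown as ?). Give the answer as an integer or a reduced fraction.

15

1. [C1∋P]  r_C1² − 225 = 0  ⇒  r_C1 = 15 (r>0 drops 1)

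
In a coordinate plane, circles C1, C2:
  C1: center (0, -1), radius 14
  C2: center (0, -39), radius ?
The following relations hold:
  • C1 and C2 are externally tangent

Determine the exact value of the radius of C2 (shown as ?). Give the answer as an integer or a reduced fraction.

24

1. [ext C1·C2]  r_C2² + 28r_C2 − 1248 = 0  ⇒  r_C2 = 24 (r>0 drops 1)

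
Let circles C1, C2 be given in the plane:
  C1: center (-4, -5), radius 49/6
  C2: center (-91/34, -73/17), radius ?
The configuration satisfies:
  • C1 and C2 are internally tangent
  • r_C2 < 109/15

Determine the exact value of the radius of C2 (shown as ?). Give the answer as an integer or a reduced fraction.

20/3

1. [int C1,C2]  r_C2² − (49/3)r_C2 + 580/9 = 0  ⇒  r_C2 = 20/3 or 29/3
2. given r_C2 < 109/15: keep 20/3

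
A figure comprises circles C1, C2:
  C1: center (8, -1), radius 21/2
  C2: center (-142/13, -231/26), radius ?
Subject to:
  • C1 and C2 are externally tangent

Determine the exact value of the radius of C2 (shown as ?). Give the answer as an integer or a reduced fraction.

1. [ext C1·C2]  r_C2² + 21r_C2 − 310 = 0  ⇒  r_C2 = 10 (r>0 drops 1)

10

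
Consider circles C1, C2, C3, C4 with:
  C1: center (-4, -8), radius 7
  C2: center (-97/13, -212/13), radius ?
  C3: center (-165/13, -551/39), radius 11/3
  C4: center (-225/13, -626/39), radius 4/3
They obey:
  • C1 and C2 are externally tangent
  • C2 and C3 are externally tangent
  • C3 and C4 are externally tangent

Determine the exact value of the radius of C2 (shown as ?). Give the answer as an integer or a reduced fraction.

1. [ext C1·C2]  r_C2² + 14r_C2 − 32 = 0  ⇒  r_C2 = 2 (r>0 drops 1)
2. [ext C2·C3]  r_C2² + (22/3)r_C2 − 56/3 = 0  ⇒  r_C2 = 2 (r>0 drops 1)

2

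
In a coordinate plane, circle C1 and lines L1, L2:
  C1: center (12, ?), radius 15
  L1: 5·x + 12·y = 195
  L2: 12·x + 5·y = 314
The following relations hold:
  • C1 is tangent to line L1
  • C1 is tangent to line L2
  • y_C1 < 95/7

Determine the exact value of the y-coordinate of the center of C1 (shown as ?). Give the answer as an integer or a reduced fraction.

1. [C1‖L1]  y_C1² − (45/2)y_C1 − 275/2 = 0  ⇒  y_C1 = -5 or 55/2
2. [C1‖L2]  y_C1² − 68y_C1 − 365 = 0  ⇒  y_C1 = -5 or 73

-5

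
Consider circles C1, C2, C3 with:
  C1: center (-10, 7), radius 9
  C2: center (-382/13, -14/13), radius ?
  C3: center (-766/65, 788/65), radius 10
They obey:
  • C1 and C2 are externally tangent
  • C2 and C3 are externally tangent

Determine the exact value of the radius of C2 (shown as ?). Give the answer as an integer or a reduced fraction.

12

1. [ext C1·C2]  r_C2² + 18r_C2 − 360 = 0  ⇒  r_C2 = 12 (r>0 drops 1)
2. [ext C2·C3]  r_C2² + 20r_C2 − 384 = 0  ⇒  r_C2 = 12 (r>0 drops 1)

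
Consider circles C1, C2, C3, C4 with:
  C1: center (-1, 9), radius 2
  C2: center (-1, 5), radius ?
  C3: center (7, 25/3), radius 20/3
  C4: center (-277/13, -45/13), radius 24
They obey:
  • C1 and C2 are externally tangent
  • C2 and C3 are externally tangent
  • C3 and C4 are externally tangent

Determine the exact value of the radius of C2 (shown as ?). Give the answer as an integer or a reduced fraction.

2

1. [ext C1·C2]  r_C2² + 4r_C2 − 12 = 0  ⇒  r_C2 = 2 (r>0 drops 1)
2. [ext C2·C3]  r_C2² + (40/3)r_C2 − 92/3 = 0  ⇒  r_C2 = 2 (r>0 drops 1)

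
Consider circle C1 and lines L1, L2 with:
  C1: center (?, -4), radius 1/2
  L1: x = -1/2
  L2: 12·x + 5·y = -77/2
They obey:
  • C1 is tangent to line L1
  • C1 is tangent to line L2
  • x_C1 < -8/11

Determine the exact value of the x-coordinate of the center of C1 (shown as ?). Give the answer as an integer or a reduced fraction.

1. [C1‖L1]  x_C1² + 1x_C1 = 0  ⇒  x_C1 = -1 or 0
2. [C1‖L2]  x_C1² + (37/12)x_C1 + 25/12 = 0  ⇒  x_C1 = -25/12 or -1

-1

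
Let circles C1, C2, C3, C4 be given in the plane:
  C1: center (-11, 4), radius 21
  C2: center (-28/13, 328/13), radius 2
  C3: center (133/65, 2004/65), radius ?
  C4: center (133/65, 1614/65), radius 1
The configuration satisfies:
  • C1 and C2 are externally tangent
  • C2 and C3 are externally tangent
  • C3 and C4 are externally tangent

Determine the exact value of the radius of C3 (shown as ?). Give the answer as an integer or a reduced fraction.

5

1. [ext C2·C3]  r_C3² + 4r_C3 − 45 = 0  ⇒  r_C3 = 5 (r>0 drops 1)
2. [ext C3·C4]  r_C3² + 2r_C3 − 35 = 0  ⇒  r_C3 = 5 (r>0 drops 1)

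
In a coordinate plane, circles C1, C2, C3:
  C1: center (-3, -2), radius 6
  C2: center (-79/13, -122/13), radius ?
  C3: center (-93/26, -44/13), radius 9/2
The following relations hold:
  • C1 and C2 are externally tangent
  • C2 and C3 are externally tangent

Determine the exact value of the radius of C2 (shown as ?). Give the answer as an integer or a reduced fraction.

1. [ext C1·C2]  r_C2² + 12r_C2 − 28 = 0  ⇒  r_C2 = 2 (r>0 drops 1)
2. [ext C2·C3]  r_C2² + 9r_C2 − 22 = 0  ⇒  r_C2 = 2 (r>0 drops 1)

2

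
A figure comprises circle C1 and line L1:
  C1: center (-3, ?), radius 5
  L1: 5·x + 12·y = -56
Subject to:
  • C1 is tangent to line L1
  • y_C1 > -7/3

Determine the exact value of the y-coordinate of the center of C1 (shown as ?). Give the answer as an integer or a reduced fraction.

2

1. [C1‖L1]  y_C1² + (41/6)y_C1 − 53/3 = 0  ⇒  y_C1 = -53/6 or 2
2. given y_C1 > -7/3: keep 2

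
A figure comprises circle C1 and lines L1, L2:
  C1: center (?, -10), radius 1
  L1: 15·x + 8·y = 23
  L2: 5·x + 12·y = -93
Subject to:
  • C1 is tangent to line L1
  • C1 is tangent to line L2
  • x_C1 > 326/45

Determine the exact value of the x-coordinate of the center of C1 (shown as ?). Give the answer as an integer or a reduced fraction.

8

1. [C1‖L1]  x_C1² − (206/15)x_C1 + 688/15 = 0  ⇒  x_C1 = 86/15 or 8
2. [C1‖L2]  x_C1² − (54/5)x_C1 + 112/5 = 0  ⇒  x_C1 = 14/5 or 8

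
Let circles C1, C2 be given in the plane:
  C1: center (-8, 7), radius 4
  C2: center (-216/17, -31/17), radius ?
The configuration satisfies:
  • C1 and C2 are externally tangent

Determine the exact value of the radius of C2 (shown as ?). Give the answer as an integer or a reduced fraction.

6

1. [ext C1·C2]  r_C2² + 8r_C2 − 84 = 0  ⇒  r_C2 = 6 (r>0 drops 1)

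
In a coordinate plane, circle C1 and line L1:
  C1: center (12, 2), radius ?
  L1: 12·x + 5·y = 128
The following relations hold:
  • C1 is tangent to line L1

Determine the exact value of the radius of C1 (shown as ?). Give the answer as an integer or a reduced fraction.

2

1. [C1‖L1]  r_C1² − 4 = 0  ⇒  r_C1 = 2 (r>0 drops 1)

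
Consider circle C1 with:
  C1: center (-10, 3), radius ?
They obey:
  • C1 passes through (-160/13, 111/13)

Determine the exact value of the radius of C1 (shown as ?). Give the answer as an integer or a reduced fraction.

6

1. [C1∋P]  r_C1² − 36 = 0  ⇒  r_C1 = 6 (r>0 drops 1)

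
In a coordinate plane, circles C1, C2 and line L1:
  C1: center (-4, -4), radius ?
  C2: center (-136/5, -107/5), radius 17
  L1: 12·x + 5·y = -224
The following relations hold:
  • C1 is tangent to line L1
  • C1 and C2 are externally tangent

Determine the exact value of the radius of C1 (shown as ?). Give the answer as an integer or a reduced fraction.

1. [C1‖L1]  r_C1² − 144 = 0  ⇒  r_C1 = 12 (r>0 drops 1)
2. [ext C1·C2]  r_C1² + 34r_C1 − 552 = 0  ⇒  r_C1 = 12 (r>0 drops 1)

12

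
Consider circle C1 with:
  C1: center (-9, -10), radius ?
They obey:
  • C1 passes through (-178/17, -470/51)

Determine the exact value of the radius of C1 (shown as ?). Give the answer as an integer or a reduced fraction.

1. [C1∋P]  r_C1² − 25/9 = 0  ⇒  r_C1 = 5/3 (r>0 drops 1)

5/3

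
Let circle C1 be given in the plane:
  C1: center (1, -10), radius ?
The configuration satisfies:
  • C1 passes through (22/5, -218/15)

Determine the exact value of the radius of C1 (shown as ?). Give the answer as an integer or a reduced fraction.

17/3

1. [C1∋P]  r_C1² − 289/9 = 0  ⇒  r_C1 = 17/3 (r>0 drops 1)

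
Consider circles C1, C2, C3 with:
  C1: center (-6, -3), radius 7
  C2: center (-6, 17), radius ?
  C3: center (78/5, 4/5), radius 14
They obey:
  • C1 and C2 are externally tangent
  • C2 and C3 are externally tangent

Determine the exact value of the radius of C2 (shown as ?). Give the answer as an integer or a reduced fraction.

1. [ext C1·C2]  r_C2² + 14r_C2 − 351 = 0  ⇒  r_C2 = 13 (r>0 drops 1)
2. [ext C2·C3]  r_C2² + 28r_C2 − 533 = 0  ⇒  r_C2 = 13 (r>0 drops 1)

13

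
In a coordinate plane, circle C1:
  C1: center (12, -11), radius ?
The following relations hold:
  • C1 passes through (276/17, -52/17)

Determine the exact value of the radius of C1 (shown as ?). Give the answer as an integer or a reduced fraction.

1. [C1∋P]  r_C1² − 81 = 0  ⇒  r_C1 = 9 (r>0 drops 1)

9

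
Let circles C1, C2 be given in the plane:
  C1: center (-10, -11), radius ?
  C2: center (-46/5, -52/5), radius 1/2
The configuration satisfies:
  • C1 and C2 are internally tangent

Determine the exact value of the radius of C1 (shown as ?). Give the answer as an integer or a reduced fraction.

3/2

1. [int C1,C2]  r_C1² − 1r_C1 − 3/4 = 0  ⇒  r_C1 = 3/2 (r>0 drops 1)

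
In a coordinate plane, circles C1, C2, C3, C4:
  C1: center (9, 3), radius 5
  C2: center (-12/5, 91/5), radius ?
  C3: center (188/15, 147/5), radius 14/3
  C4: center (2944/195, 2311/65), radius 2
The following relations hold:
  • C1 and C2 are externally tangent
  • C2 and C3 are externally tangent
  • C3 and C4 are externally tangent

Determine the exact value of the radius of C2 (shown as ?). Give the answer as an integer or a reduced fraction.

1. [ext C1·C2]  r_C2² + 10r_C2 − 336 = 0  ⇒  r_C2 = 14 (r>0 drops 1)
2. [ext C2·C3]  r_C2² + (28/3)r_C2 − 980/3 = 0  ⇒  r_C2 = 14 (r>0 drops 1)

14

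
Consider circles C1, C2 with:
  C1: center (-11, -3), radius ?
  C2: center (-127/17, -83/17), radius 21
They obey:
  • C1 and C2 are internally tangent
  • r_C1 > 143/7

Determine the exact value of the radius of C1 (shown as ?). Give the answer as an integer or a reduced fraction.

25

1. [int C1,C2]  r_C1² − 42r_C1 + 425 = 0  ⇒  r_C1 = 17 or 25
2. given r_C1 > 143/7: keep 25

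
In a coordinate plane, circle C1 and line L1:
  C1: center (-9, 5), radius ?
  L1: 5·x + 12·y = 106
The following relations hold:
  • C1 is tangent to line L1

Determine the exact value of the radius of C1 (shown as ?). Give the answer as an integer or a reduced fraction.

1. [C1‖L1]  r_C1² − 49 = 0  ⇒  r_C1 = 7 (r>0 drops 1)

7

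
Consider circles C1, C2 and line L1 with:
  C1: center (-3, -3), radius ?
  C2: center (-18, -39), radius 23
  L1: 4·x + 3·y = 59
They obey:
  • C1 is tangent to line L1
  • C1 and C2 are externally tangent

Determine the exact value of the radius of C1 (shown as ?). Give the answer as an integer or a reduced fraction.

1. [C1‖L1]  r_C1² − 256 = 0  ⇒  r_C1 = 16 (r>0 drops 1)
2. [ext C1·C2]  r_C1² + 46r_C1 − 992 = 0  ⇒  r_C1 = 16 (r>0 drops 1)

16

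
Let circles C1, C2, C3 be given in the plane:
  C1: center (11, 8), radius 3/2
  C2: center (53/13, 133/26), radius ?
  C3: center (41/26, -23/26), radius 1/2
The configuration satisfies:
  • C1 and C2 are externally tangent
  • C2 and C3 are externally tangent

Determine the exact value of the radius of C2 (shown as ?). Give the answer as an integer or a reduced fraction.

1. [ext C1·C2]  r_C2² + 3r_C2 − 54 = 0  ⇒  r_C2 = 6 (r>0 drops 1)
2. [ext C2·C3]  r_C2² + 1r_C2 − 42 = 0  ⇒  r_C2 = 6 (r>0 drops 1)

6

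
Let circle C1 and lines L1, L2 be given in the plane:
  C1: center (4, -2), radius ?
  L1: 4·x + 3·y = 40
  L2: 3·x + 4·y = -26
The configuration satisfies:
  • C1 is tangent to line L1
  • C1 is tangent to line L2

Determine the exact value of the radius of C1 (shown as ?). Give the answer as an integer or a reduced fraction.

6

1. [C1‖L1]  r_C1² − 36 = 0  ⇒  r_C1 = 6 (r>0 drops 1)
2. [C1‖L2]  r_C1² − 36 = 0  ⇒  r_C1 = 6 (r>0 drops 1)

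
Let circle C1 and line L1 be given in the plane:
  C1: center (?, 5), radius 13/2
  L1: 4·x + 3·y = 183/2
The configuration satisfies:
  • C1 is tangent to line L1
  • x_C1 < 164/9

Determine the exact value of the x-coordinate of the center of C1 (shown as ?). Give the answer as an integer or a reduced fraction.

1. [C1‖L1]  x_C1² − (153/4)x_C1 + 1199/4 = 0  ⇒  x_C1 = 11 or 109/4
2. given x_C1 < 164/9: keep 11

11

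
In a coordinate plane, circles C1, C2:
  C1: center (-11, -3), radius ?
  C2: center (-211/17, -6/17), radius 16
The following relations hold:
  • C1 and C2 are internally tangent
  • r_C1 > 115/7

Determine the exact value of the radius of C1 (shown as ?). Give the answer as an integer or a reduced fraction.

19

1. [int C1,C2]  r_C1² − 32r_C1 + 247 = 0  ⇒  r_C1 = 13 or 19
2. given r_C1 > 115/7: keep 19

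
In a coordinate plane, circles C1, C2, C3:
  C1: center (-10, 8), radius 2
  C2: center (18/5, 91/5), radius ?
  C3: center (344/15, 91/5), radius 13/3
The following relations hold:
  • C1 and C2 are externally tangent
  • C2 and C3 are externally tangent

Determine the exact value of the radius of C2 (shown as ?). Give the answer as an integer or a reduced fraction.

15

1. [ext C1·C2]  r_C2² + 4r_C2 − 285 = 0  ⇒  r_C2 = 15 (r>0 drops 1)
2. [ext C2·C3]  r_C2² + (26/3)r_C2 − 355 = 0  ⇒  r_C2 = 15 (r>0 drops 1)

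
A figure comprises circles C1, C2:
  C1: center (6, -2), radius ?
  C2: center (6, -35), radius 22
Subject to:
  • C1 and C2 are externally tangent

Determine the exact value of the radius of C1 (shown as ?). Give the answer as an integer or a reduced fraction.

1. [ext C1·C2]  r_C1² + 44r_C1 − 605 = 0  ⇒  r_C1 = 11 (r>0 drops 1)

11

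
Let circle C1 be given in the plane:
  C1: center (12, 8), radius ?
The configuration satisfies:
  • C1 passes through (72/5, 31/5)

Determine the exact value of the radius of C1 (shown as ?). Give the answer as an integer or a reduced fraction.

1. [C1∋P]  r_C1² − 9 = 0  ⇒  r_C1 = 3 (r>0 drops 1)

3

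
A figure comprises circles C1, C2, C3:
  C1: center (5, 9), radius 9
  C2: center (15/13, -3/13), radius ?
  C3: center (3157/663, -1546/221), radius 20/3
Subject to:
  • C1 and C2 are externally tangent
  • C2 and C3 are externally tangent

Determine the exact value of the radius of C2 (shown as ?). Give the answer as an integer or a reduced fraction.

1. [ext C1·C2]  r_C2² + 18r_C2 − 19 = 0  ⇒  r_C2 = 1 (r>0 drops 1)
2. [ext C2·C3]  r_C2² + (40/3)r_C2 − 43/3 = 0  ⇒  r_C2 = 1 (r>0 drops 1)

1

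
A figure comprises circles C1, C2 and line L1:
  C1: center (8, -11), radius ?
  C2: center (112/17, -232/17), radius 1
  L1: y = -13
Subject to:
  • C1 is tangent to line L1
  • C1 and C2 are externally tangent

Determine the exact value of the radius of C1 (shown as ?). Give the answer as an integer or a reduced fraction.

2

1. [C1‖L1]  r_C1² − 4 = 0  ⇒  r_C1 = 2 (r>0 drops 1)
2. [ext C1·C2]  r_C1² + 2r_C1 − 8 = 0  ⇒  r_C1 = 2 (r>0 drops 1)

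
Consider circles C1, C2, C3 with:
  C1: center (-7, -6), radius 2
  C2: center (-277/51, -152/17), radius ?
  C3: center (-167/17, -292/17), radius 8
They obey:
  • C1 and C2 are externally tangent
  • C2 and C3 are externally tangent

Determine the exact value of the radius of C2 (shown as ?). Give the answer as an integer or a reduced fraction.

1. [ext C1·C2]  r_C2² + 4r_C2 − 64/9 = 0  ⇒  r_C2 = 4/3 (r>0 drops 1)
2. [ext C2·C3]  r_C2² + 16r_C2 − 208/9 = 0  ⇒  r_C2 = 4/3 (r>0 drops 1)

4/3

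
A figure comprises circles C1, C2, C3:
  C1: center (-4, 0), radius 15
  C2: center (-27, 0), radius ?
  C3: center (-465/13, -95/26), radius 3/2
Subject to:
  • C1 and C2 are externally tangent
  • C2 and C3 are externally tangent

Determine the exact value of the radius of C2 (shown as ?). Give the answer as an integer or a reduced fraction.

1. [ext C1·C2]  r_C2² + 30r_C2 − 304 = 0  ⇒  r_C2 = 8 (r>0 drops 1)
2. [ext C2·C3]  r_C2² + 3r_C2 − 88 = 0  ⇒  r_C2 = 8 (r>0 drops 1)

8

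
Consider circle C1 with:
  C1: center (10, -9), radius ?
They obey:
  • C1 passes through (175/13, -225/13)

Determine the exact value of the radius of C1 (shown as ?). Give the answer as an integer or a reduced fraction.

9

1. [C1∋P]  r_C1² − 81 = 0  ⇒  r_C1 = 9 (r>0 drops 1)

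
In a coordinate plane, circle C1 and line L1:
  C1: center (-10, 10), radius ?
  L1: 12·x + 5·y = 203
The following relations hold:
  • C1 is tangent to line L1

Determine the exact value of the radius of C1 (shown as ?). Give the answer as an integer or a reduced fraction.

21

1. [C1‖L1]  r_C1² − 441 = 0  ⇒  r_C1 = 21 (r>0 drops 1)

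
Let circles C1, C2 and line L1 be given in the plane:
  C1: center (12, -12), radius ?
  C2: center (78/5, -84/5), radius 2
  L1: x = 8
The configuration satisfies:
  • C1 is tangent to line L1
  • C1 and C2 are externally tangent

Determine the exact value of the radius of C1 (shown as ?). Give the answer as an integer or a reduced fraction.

1. [C1‖L1]  r_C1² − 16 = 0  ⇒  r_C1 = 4 (r>0 drops 1)
2. [ext C1·C2]  r_C1² + 4r_C1 − 32 = 0  ⇒  r_C1 = 4 (r>0 drops 1)

4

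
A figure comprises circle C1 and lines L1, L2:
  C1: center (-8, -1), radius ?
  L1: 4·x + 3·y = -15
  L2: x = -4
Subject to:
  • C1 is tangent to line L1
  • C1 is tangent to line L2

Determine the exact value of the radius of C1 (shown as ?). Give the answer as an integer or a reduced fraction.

1. [C1‖L1]  r_C1² − 16 = 0  ⇒  r_C1 = 4 (r>0 drops 1)
2. [C1‖L2]  r_C1² − 16 = 0  ⇒  r_C1 = 4 (r>0 drops 1)

4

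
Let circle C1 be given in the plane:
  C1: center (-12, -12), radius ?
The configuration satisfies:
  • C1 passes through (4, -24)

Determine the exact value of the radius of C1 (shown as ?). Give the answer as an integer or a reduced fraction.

1. [C1∋P]  r_C1² − 400 = 0  ⇒  r_C1 = 20 (r>0 drops 1)

20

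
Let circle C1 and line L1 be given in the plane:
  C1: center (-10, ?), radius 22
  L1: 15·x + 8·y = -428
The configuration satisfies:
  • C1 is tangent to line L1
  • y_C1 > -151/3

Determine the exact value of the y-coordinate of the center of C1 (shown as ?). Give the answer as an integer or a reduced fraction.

12

1. [C1‖L1]  y_C1² + (139/2)y_C1 − 978 = 0  ⇒  y_C1 = -163/2 or 12
2. given y_C1 > -151/3: keep 12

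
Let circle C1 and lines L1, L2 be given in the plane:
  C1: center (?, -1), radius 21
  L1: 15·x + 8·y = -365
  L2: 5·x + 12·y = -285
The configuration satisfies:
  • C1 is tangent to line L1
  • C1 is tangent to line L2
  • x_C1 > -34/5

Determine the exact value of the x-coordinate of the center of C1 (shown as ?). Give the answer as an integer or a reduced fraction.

0

1. [C1‖L1]  x_C1² + (238/5)x_C1 = 0  ⇒  x_C1 = -238/5 or 0
2. [C1‖L2]  x_C1² + (546/5)x_C1 = 0  ⇒  x_C1 = -546/5 or 0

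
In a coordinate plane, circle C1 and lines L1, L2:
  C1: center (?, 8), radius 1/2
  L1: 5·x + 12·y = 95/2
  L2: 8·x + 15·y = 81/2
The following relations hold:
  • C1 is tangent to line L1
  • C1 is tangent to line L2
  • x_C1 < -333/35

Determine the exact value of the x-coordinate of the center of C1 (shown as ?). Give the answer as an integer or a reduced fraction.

1. [C1‖L1]  x_C1² + (97/5)x_C1 + 462/5 = 0  ⇒  x_C1 = -11 or -42/5
2. [C1‖L2]  x_C1² + (159/8)x_C1 + 781/8 = 0  ⇒  x_C1 = -11 or -71/8

-11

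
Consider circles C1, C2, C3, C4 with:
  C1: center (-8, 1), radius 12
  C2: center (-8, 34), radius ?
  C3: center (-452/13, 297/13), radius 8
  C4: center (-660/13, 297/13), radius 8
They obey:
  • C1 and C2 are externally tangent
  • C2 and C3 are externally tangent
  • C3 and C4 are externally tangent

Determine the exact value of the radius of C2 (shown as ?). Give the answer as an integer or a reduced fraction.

1. [ext C1·C2]  r_C2² + 24r_C2 − 945 = 0  ⇒  r_C2 = 21 (r>0 drops 1)
2. [ext C2·C3]  r_C2² + 16r_C2 − 777 = 0  ⇒  r_C2 = 21 (r>0 drops 1)

21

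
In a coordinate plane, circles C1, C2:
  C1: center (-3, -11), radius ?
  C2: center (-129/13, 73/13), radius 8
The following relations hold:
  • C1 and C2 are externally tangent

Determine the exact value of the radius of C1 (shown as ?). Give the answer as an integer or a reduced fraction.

1. [ext C1·C2]  r_C1² + 16r_C1 − 260 = 0  ⇒  r_C1 = 10 (r>0 drops 1)

10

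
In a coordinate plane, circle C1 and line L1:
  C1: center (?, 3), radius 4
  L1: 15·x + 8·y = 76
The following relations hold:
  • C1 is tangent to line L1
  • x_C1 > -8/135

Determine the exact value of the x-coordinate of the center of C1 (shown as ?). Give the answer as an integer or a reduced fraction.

8

1. [C1‖L1]  x_C1² − (104/15)x_C1 − 128/15 = 0  ⇒  x_C1 = -16/15 or 8
2. given x_C1 > -8/135: keep 8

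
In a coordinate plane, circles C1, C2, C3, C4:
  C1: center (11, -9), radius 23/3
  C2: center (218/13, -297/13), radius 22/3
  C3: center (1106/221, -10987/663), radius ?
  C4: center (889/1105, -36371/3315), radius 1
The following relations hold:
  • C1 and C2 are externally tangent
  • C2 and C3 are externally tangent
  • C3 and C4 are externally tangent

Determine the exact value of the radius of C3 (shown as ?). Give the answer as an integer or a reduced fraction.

1. [ext C2·C3]  r_C3² + (44/3)r_C3 − 124 = 0  ⇒  r_C3 = 6 (r>0 drops 1)
2. [ext C3·C4]  r_C3² + 2r_C3 − 48 = 0  ⇒  r_C3 = 6 (r>0 drops 1)

6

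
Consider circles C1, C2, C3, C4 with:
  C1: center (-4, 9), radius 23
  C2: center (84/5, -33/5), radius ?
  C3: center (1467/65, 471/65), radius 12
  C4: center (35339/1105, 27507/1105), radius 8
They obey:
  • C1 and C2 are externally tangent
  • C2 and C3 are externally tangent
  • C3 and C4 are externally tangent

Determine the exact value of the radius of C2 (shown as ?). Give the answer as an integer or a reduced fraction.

3

1. [ext C1·C2]  r_C2² + 46r_C2 − 147 = 0  ⇒  r_C2 = 3 (r>0 drops 1)
2. [ext C2·C3]  r_C2² + 24r_C2 − 81 = 0  ⇒  r_C2 = 3 (r>0 drops 1)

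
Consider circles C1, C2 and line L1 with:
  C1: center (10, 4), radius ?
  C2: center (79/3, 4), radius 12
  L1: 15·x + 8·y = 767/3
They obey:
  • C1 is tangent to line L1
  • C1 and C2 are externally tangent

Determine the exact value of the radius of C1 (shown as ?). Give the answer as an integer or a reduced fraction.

1. [C1‖L1]  r_C1² − 169/9 = 0  ⇒  r_C1 = 13/3 (r>0 drops 1)
2. [ext C1·C2]  r_C1² + 24r_C1 − 1105/9 = 0  ⇒  r_C1 = 13/3 (r>0 drops 1)

13/3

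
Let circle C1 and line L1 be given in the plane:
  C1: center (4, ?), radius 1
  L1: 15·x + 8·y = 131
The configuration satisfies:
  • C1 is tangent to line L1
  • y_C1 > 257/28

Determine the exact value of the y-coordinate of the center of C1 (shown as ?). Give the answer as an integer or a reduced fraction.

11

1. [C1‖L1]  y_C1² − (71/4)y_C1 + 297/4 = 0  ⇒  y_C1 = 27/4 or 11
2. given y_C1 > 257/28: keep 11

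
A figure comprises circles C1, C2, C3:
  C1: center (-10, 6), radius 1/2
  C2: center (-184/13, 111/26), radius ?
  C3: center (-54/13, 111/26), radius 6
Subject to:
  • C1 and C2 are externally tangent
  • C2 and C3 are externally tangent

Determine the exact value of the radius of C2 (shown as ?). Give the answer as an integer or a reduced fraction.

1. [ext C1·C2]  r_C2² + 1r_C2 − 20 = 0  ⇒  r_C2 = 4 (r>0 drops 1)
2. [ext C2·C3]  r_C2² + 12r_C2 − 64 = 0  ⇒  r_C2 = 4 (r>0 drops 1)

4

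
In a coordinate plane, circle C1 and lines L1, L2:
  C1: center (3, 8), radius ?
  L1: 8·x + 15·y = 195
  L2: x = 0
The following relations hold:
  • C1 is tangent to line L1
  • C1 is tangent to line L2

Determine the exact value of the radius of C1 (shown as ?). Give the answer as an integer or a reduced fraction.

1. [C1‖L1]  r_C1² − 9 = 0  ⇒  r_C1 = 3 (r>0 drops 1)
2. [C1‖L2]  r_C1² − 9 = 0  ⇒  r_C1 = 3 (r>0 drops 1)

3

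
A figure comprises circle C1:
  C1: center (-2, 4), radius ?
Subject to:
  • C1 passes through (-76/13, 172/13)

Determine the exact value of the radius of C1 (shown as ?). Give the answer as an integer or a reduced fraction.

10

1. [C1∋P]  r_C1² − 100 = 0  ⇒  r_C1 = 10 (r>0 drops 1)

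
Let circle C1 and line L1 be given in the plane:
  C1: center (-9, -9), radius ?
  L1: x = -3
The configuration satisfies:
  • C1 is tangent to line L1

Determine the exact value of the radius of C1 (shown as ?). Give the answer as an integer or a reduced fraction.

6

1. [C1‖L1]  r_C1² − 36 = 0  ⇒  r_C1 = 6 (r>0 drops 1)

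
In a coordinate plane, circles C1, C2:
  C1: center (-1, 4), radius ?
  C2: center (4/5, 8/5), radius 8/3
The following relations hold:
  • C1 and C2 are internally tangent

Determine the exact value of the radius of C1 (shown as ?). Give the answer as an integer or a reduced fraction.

17/3

1. [int C1,C2]  r_C1² − (16/3)r_C1 − 17/9 = 0  ⇒  r_C1 = 17/3 (r>0 drops 1)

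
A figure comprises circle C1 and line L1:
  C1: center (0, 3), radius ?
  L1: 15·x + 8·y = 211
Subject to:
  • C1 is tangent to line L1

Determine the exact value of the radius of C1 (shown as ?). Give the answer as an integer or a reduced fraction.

11

1. [C1‖L1]  r_C1² − 121 = 0  ⇒  r_C1 = 11 (r>0 drops 1)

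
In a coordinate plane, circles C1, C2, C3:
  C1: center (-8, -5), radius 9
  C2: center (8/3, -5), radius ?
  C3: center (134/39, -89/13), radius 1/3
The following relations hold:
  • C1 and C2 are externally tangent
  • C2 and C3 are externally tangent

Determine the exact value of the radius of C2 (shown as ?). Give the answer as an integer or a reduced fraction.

1. [ext C1·C2]  r_C2² + 18r_C2 − 295/9 = 0  ⇒  r_C2 = 5/3 (r>0 drops 1)
2. [ext C2·C3]  r_C2² + (2/3)r_C2 − 35/9 = 0  ⇒  r_C2 = 5/3 (r>0 drops 1)

5/3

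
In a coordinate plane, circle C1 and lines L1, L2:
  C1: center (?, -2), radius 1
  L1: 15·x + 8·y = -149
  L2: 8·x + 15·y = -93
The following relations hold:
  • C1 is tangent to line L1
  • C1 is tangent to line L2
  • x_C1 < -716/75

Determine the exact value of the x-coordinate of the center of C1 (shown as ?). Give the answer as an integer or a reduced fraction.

1. [C1‖L1]  x_C1² + (266/15)x_C1 + 232/3 = 0  ⇒  x_C1 = -10 or -116/15
2. [C1‖L2]  x_C1² + (63/4)x_C1 + 115/2 = 0  ⇒  x_C1 = -10 or -23/4

-10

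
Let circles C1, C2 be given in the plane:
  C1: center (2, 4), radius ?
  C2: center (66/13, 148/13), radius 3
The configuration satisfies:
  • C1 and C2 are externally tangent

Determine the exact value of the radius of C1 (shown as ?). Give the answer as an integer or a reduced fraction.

1. [ext C1·C2]  r_C1² + 6r_C1 − 55 = 0  ⇒  r_C1 = 5 (r>0 drops 1)

5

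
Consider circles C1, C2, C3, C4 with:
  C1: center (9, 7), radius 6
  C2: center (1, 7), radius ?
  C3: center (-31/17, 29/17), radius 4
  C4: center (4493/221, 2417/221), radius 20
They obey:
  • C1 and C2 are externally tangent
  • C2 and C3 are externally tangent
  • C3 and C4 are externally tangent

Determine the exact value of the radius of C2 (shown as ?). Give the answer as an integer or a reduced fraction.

2

1. [ext C1·C2]  r_C2² + 12r_C2 − 28 = 0  ⇒  r_C2 = 2 (r>0 drops 1)
2. [ext C2·C3]  r_C2² + 8r_C2 − 20 = 0  ⇒  r_C2 = 2 (r>0 drops 1)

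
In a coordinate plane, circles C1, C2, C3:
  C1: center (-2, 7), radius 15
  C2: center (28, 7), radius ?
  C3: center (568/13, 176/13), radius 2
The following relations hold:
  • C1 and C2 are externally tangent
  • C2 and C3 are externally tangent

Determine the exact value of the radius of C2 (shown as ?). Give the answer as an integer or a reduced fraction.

15

1. [ext C1·C2]  r_C2² + 30r_C2 − 675 = 0  ⇒  r_C2 = 15 (r>0 drops 1)
2. [ext C2·C3]  r_C2² + 4r_C2 − 285 = 0  ⇒  r_C2 = 15 (r>0 drops 1)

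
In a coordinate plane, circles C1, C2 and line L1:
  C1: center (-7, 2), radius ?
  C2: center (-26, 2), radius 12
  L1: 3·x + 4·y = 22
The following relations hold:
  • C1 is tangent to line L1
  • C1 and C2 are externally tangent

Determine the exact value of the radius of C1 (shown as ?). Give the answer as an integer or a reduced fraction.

1. [C1‖L1]  r_C1² − 49 = 0  ⇒  r_C1 = 7 (r>0 drops 1)
2. [ext C1·C2]  r_C1² + 24r_C1 − 217 = 0  ⇒  r_C1 = 7 (r>0 drops 1)

7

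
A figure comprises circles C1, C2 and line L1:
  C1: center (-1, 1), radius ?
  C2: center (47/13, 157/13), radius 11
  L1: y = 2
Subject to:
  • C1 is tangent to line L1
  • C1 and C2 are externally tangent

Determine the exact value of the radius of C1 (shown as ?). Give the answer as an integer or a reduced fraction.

1. [C1‖L1]  r_C1² − 1 = 0  ⇒  r_C1 = 1 (r>0 drops 1)
2. [ext C1·C2]  r_C1² + 22r_C1 − 23 = 0  ⇒  r_C1 = 1 (r>0 drops 1)

1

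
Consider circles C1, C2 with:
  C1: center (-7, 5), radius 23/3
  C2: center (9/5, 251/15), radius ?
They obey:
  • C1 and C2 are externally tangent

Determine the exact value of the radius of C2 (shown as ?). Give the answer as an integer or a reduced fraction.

1. [ext C1·C2]  r_C2² + (46/3)r_C2 − 469/3 = 0  ⇒  r_C2 = 7 (r>0 drops 1)

7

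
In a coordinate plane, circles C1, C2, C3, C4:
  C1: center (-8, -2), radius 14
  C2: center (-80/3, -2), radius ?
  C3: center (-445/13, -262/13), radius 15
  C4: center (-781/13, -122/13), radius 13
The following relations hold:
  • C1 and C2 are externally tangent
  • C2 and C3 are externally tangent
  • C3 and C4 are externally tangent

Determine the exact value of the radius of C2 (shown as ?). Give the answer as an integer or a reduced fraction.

14/3

1. [ext C1·C2]  r_C2² + 28r_C2 − 1372/9 = 0  ⇒  r_C2 = 14/3 (r>0 drops 1)
2. [ext C2·C3]  r_C2² + 30r_C2 − 1456/9 = 0  ⇒  r_C2 = 14/3 (r>0 drops 1)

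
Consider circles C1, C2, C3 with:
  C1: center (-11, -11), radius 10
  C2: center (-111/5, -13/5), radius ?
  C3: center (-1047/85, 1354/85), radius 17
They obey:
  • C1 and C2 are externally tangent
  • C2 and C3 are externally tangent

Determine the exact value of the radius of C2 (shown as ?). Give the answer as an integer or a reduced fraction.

1. [ext C1·C2]  r_C2² + 20r_C2 − 96 = 0  ⇒  r_C2 = 4 (r>0 drops 1)
2. [ext C2·C3]  r_C2² + 34r_C2 − 152 = 0  ⇒  r_C2 = 4 (r>0 drops 1)

4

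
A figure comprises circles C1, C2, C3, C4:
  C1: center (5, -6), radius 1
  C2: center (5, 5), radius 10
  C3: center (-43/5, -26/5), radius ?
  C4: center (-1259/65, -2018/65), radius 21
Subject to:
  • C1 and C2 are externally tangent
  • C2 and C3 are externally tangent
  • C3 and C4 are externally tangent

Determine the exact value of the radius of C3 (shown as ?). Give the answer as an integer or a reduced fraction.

1. [ext C2·C3]  r_C3² + 20r_C3 − 189 = 0  ⇒  r_C3 = 7 (r>0 drops 1)
2. [ext C3·C4]  r_C3² + 42r_C3 − 343 = 0  ⇒  r_C3 = 7 (r>0 drops 1)

7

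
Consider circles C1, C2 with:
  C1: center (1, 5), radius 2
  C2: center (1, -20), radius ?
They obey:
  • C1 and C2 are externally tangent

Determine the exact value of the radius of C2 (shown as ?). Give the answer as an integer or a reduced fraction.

1. [ext C1·C2]  r_C2² + 4r_C2 − 621 = 0  ⇒  r_C2 = 23 (r>0 drops 1)

23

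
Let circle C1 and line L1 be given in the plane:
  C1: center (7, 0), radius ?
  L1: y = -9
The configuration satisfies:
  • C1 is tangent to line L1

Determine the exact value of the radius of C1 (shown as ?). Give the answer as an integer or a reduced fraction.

9

1. [C1‖L1]  r_C1² − 81 = 0  ⇒  r_C1 = 9 (r>0 drops 1)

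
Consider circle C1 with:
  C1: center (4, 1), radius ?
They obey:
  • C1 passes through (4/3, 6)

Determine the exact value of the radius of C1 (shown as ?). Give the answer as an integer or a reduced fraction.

17/3

1. [C1∋P]  r_C1² − 289/9 = 0  ⇒  r_C1 = 17/3 (r>0 drops 1)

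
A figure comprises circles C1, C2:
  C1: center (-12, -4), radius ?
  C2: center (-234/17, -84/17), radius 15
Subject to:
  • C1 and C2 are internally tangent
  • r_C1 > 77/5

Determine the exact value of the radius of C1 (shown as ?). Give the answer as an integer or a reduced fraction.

17

1. [int C1,C2]  r_C1² − 30r_C1 + 221 = 0  ⇒  r_C1 = 13 or 17
2. given r_C1 > 77/5: keep 17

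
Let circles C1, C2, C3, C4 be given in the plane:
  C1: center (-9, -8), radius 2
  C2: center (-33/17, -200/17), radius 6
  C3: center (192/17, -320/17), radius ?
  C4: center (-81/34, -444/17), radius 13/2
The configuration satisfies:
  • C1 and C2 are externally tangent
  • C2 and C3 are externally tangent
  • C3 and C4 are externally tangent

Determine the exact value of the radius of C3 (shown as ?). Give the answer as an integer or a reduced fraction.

9

1. [ext C2·C3]  r_C3² + 12r_C3 − 189 = 0  ⇒  r_C3 = 9 (r>0 drops 1)
2. [ext C3·C4]  r_C3² + 13r_C3 − 198 = 0  ⇒  r_C3 = 9 (r>0 drops 1)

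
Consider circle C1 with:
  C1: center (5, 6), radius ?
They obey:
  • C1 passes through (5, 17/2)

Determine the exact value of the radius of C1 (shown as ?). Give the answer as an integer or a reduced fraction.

5/2

1. [C1∋P]  r_C1² − 25/4 = 0  ⇒  r_C1 = 5/2 (r>0 drops 1)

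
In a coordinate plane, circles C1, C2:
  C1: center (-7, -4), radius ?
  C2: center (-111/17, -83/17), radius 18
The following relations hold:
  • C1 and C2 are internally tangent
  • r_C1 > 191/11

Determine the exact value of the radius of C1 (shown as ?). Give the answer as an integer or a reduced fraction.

19

1. [int C1,C2]  r_C1² − 36r_C1 + 323 = 0  ⇒  r_C1 = 17 or 19
2. given r_C1 > 191/11: keep 19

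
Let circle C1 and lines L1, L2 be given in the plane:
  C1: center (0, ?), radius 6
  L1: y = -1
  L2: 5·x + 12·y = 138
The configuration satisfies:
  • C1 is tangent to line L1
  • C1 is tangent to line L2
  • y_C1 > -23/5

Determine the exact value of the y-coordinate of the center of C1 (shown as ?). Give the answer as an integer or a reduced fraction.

1. [C1‖L1]  y_C1² + 2y_C1 − 35 = 0  ⇒  y_C1 = -7 or 5
2. [C1‖L2]  y_C1² − 23y_C1 + 90 = 0  ⇒  y_C1 = 5 or 18

5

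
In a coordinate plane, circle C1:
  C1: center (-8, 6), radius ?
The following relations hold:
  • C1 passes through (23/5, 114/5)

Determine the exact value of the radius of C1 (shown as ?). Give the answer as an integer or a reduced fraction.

1. [C1∋P]  r_C1² − 441 = 0  ⇒  r_C1 = 21 (r>0 drops 1)

21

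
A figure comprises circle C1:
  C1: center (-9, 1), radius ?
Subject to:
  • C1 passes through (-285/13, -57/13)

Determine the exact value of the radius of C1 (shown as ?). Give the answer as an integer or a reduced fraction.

1. [C1∋P]  r_C1² − 196 = 0  ⇒  r_C1 = 14 (r>0 drops 1)

14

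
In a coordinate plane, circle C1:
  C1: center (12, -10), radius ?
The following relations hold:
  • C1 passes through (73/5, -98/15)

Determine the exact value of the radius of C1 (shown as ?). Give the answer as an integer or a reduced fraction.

1. [C1∋P]  r_C1² − 169/9 = 0  ⇒  r_C1 = 13/3 (r>0 drops 1)

13/3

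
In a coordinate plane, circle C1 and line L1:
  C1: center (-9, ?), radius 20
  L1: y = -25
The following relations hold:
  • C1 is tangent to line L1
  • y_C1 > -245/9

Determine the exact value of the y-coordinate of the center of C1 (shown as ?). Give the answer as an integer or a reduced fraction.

-5

1. [C1‖L1]  y_C1² + 50y_C1 + 225 = 0  ⇒  y_C1 = -45 or -5
2. given y_C1 > -245/9: keep -5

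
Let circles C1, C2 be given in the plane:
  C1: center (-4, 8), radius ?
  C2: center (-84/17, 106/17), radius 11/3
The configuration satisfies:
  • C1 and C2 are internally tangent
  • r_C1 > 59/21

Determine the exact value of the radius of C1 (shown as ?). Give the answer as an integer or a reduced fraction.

17/3

1. [int C1,C2]  r_C1² − (22/3)r_C1 + 85/9 = 0  ⇒  r_C1 = 5/3 or 17/3
2. given r_C1 > 59/21: keep 17/3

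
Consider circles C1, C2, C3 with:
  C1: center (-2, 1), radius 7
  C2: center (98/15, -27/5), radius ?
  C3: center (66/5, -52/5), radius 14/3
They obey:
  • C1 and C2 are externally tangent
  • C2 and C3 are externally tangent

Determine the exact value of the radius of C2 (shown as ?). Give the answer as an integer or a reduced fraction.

1. [ext C1·C2]  r_C2² + 14r_C2 − 583/9 = 0  ⇒  r_C2 = 11/3 (r>0 drops 1)
2. [ext C2·C3]  r_C2² + (28/3)r_C2 − 143/3 = 0  ⇒  r_C2 = 11/3 (r>0 drops 1)

11/3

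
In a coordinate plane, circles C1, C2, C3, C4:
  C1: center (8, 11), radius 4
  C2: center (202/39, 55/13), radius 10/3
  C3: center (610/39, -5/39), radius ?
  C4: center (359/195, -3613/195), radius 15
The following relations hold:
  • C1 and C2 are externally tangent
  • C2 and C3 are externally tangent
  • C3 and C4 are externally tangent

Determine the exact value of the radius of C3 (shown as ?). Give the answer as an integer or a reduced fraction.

1. [ext C2·C3]  r_C3² + (20/3)r_C3 − 352/3 = 0  ⇒  r_C3 = 8 (r>0 drops 1)
2. [ext C3·C4]  r_C3² + 30r_C3 − 304 = 0  ⇒  r_C3 = 8 (r>0 drops 1)

8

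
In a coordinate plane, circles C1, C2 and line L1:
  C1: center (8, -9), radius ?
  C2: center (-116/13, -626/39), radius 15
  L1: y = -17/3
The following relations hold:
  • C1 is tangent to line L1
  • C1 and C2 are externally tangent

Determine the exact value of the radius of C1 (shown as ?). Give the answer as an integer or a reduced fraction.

10/3

1. [C1‖L1]  r_C1² − 100/9 = 0  ⇒  r_C1 = 10/3 (r>0 drops 1)
2. [ext C1·C2]  r_C1² + 30r_C1 − 1000/9 = 0  ⇒  r_C1 = 10/3 (r>0 drops 1)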